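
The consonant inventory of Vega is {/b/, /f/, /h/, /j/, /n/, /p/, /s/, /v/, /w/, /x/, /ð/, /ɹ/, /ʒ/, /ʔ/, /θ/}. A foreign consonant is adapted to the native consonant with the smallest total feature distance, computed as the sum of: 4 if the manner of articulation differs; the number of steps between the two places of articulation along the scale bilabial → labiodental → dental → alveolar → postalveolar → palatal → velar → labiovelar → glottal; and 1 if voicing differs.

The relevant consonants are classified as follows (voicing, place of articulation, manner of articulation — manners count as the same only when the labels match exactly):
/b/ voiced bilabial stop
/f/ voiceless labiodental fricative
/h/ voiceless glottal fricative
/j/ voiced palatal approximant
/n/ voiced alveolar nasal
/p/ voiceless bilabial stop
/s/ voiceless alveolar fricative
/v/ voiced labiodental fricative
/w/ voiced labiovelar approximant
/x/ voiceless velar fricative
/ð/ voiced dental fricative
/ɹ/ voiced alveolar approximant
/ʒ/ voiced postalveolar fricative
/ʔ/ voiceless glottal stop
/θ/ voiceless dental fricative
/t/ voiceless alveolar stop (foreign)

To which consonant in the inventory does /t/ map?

/p/ is closest: same manner (stop), place distance 3 (alveolar→bilabial), same voicing; total 3. Next closest is /b/ at distance 4.

p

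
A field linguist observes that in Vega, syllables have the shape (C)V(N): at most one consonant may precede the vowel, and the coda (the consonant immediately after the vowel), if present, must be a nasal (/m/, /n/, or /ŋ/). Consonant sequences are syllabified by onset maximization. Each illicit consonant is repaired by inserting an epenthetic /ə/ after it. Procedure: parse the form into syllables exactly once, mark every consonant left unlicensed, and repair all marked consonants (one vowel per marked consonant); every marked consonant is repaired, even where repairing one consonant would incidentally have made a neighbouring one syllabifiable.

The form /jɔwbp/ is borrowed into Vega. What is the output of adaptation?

Under (C)V(N), the unsyllabifiable consonants are /w/, /b/, /p/ (only a nasal (/m/, /n/, or /ŋ/) is licensed in coda position; onsets are limited to one consonant).
Epenthesis after each stranded consonant: /w/ → /wə/, /b/ → /bə/, /p/ → /pə/.

jɔwəbəpə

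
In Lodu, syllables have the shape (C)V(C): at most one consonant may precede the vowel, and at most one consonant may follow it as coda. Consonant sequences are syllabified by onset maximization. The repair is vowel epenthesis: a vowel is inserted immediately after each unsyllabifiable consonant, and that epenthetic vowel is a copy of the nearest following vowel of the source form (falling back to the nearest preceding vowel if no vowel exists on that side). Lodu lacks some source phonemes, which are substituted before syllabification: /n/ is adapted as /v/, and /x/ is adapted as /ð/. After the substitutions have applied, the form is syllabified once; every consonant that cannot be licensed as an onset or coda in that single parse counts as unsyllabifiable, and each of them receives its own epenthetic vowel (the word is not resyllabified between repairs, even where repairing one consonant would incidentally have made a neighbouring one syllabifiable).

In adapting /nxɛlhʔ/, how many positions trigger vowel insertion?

After substitution the input is /vðɛlhʔ/.
The unsyllabifiable consonants are /v/, /h/, /ʔ/; each receives one epenthetic vowel.

3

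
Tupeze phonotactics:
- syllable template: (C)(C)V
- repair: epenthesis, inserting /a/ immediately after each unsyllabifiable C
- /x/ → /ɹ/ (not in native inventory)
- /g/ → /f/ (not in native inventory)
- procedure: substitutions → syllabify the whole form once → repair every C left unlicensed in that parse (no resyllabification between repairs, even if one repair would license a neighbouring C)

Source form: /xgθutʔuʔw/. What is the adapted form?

ɹafθutʔuʔawa

Substitution: /x/ → /ɹ/, /g/ → /f/, giving /ɹfθutʔuʔw/.
Under (C)(C)V, the unsyllabifiable consonants are /ɹ/, /ʔ/, /w/ (no codas are permitted; onsets may contain at most 2 consonants).
Each unlicensed consonant becomes the onset of a new syllable: /ɹ/ → /ɹa/, /ʔ/ → /ʔa/, /w/ → /wa/.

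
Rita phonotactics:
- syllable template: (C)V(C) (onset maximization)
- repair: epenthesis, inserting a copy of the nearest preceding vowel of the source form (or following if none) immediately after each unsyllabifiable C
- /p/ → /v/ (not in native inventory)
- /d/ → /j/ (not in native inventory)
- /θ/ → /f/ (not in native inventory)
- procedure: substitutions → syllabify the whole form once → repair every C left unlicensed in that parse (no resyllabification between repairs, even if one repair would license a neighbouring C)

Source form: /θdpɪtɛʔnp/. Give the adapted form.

fɪjɪvɪtɛʔnɛvɛ

Substitution: /θ/ → /f/, /d/ → /j/, /p/ → /v/, giving /fjvɪtɛʔnv/.
Under (C)V(C), the unsyllabifiable consonants are /f/, /j/, /n/, /v/ (at most one coda consonant is licensed; onsets are limited to one consonant).
Each unlicensed consonant becomes the onset of a new syllable: /f/ → /fɪ/, /j/ → /jɪ/, /n/ → /nɛ/, /v/ → /vɛ/.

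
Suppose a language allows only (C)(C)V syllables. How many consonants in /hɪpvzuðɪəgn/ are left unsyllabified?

The consonants /p/, /g/, /n/ cannot be parsed into a legal (C)(C)V syllable (no codas are permitted; onsets may contain at most 2 consonants).

3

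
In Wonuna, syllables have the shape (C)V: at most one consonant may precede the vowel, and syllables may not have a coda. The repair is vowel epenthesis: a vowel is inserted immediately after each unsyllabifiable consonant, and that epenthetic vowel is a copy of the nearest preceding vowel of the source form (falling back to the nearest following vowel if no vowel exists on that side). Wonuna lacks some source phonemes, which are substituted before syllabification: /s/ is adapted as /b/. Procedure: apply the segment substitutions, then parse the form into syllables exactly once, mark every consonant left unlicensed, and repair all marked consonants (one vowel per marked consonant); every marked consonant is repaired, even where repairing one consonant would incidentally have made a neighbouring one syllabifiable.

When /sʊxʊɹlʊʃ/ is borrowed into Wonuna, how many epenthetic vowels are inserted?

2

After substitution the input is /bʊxʊɹlʊʃ/.
The unsyllabifiable consonants are /ɹ/, /ʃ/; each receives one epenthetic vowel.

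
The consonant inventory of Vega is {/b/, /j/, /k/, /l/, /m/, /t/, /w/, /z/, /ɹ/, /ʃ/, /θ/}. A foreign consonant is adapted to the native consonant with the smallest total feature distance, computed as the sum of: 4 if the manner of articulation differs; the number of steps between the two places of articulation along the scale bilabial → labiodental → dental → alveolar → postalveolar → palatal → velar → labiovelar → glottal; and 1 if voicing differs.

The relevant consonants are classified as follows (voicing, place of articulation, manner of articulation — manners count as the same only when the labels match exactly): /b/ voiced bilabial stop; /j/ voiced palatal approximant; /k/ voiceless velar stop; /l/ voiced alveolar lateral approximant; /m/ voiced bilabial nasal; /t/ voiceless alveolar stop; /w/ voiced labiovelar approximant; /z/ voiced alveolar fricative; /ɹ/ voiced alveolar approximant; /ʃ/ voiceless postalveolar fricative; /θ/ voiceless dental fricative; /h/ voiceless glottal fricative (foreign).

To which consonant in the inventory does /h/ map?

/ʃ/ is closest: same manner (fricative), place distance 4 (glottal→postalveolar), same voicing; total 4. Next closest is /k/ at distance 6.

ʃ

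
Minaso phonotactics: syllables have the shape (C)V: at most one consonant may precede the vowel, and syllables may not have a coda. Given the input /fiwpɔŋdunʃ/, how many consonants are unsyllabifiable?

4

Syllabifying with onset maximization leaves /w/, /ŋ/, /n/, /ʃ/ stranded (no codas are permitted; onsets are limited to one consonant).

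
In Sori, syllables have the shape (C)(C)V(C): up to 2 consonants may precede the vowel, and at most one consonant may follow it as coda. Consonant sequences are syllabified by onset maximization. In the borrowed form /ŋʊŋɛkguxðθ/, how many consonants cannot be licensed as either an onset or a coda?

2

Under (C)(C)V(C), the unsyllabifiable consonants are /ð/, /θ/ (at most one coda consonant is licensed; onsets may contain at most 2 consonants).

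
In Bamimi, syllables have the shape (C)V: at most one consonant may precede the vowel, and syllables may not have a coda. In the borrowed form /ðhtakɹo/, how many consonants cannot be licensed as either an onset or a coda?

3

Syllabifying with onset maximization leaves /ð/, /h/, /k/ stranded (no codas are permitted; onsets are limited to one consonant).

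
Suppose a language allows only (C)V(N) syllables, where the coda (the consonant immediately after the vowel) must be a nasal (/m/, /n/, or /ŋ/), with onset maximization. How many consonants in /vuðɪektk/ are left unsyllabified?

Under (C)V(N), the unsyllabifiable consonants are /k/, /t/, /k/ (only a nasal (/m/, /n/, or /ŋ/) is licensed in coda position; onsets are limited to one consonant).

3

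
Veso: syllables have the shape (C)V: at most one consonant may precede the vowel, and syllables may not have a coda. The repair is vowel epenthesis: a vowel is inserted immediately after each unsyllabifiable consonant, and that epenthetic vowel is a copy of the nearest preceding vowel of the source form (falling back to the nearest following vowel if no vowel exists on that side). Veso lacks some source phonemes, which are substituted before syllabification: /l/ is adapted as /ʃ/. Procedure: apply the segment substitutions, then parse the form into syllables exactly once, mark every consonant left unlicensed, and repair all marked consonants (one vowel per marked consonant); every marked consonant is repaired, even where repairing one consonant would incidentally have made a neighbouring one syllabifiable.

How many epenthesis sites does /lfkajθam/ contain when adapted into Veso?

After substitution the input is /ʃfkajθam/.
The unsyllabifiable consonants are /ʃ/, /f/, /j/, /m/; each receives one epenthetic vowel.

4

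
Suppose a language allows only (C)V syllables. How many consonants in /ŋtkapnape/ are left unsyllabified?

3

The consonants /ŋ/, /t/, /p/ cannot be parsed into a legal (C)V syllable (no codas are permitted; onsets are limited to one consonant).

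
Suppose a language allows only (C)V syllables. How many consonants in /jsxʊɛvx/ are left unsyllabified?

4

Under (C)V, the unsyllabifiable consonants are /j/, /s/, /v/, /x/ (no codas are permitted; onsets are limited to one consonant).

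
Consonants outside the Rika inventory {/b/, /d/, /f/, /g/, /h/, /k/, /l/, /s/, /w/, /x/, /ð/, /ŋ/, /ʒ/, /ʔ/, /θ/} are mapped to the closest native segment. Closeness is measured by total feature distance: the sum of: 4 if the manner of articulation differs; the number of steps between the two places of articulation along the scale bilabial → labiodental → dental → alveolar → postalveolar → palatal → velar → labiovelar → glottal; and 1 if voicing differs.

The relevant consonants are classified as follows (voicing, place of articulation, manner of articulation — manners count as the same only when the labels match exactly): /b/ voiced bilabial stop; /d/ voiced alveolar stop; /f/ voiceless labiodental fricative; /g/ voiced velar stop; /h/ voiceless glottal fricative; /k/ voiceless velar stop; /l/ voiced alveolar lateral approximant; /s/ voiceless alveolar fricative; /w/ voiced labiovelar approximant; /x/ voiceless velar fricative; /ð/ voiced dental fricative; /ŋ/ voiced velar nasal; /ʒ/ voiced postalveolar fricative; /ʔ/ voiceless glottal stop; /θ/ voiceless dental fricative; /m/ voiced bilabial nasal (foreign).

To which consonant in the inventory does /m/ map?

b

/b/ is closest: manner differs (nasal→stop, +4), place distance 0 (bilabial→bilabial), same voicing; total 4. Next closest is /f/ at distance 6.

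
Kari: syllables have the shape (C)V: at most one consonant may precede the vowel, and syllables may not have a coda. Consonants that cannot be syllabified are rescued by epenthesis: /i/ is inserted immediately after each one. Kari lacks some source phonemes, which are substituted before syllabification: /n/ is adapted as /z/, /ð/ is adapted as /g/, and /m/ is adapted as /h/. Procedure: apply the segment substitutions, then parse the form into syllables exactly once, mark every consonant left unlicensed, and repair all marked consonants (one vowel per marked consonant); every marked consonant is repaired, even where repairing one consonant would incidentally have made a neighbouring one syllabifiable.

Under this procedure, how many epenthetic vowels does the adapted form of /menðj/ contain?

After substitution the input is /hezgj/.
The unsyllabifiable consonants are /z/, /g/, /j/; each receives one epenthetic vowel.

3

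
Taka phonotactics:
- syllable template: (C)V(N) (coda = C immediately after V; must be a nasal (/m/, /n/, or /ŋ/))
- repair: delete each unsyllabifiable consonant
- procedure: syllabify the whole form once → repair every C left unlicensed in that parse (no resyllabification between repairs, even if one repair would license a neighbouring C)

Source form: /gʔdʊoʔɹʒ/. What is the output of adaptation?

Syllabifying with onset maximization leaves /g/, /ʔ/, /ʔ/, /ɹ/, /ʒ/ stranded (only a nasal (/m/, /n/, or /ŋ/) is licensed in coda position; onsets are limited to one consonant).
Deleting the stranded consonants removes /g/, /ʔ/, /ʔ/, /ɹ/, /ʒ/.

dʊo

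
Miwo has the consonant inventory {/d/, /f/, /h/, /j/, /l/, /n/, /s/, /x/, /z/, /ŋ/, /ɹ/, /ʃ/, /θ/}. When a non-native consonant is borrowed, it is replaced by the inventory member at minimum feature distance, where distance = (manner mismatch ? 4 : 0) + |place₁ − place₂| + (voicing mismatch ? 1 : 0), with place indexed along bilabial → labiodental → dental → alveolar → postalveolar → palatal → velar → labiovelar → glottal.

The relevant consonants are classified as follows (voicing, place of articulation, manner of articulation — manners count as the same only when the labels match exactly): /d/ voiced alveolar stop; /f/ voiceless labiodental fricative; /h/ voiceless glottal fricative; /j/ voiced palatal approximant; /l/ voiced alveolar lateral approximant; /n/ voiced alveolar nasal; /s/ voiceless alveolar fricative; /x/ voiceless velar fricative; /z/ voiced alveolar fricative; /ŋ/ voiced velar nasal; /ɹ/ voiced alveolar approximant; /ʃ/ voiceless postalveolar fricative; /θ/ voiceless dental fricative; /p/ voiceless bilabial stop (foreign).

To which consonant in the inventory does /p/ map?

d

/d/ is closest: same manner (stop), place distance 3 (bilabial→alveolar), voicing differs (+1); total 4. Next closest is /f/ at distance 5.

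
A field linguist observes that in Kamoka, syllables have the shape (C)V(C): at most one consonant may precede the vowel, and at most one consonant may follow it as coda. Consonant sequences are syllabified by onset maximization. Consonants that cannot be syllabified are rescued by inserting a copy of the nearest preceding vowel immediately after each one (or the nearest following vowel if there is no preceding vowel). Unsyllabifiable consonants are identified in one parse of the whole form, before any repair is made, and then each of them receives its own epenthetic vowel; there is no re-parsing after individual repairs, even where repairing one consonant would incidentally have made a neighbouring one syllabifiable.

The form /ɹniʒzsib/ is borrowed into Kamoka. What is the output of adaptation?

ɹiniʒzisib

Syllabifying with onset maximization leaves /ɹ/, /z/ stranded (at most one coda consonant is licensed; onsets are limited to one consonant).
Each unlicensed consonant becomes the onset of a new syllable: /ɹ/ → /ɹi/, /z/ → /zi/.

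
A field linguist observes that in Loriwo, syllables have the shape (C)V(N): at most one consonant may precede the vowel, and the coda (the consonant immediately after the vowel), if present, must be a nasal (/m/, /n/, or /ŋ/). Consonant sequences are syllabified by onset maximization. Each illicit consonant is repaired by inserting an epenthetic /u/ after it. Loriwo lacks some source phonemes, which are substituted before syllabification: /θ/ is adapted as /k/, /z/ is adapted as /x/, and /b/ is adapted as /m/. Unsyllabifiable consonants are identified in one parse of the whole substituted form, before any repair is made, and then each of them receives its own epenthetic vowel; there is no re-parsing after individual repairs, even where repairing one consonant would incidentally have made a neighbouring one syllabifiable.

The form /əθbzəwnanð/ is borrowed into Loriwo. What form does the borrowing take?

Substitution: /θ/ → /k/, /b/ → /m/, /z/ → /x/, giving /əkmxəwnanð/.
Under (C)V(N), the unsyllabifiable consonants are /k/, /m/, /w/, /ð/ (only a nasal (/m/, /n/, or /ŋ/) is licensed in coda position; onsets are limited to one consonant).
Each unlicensed consonant becomes the onset of a new syllable: /k/ → /ku/, /m/ → /mu/, /w/ → /wu/, /ð/ → /ðu/.

əkumuxəwunanðu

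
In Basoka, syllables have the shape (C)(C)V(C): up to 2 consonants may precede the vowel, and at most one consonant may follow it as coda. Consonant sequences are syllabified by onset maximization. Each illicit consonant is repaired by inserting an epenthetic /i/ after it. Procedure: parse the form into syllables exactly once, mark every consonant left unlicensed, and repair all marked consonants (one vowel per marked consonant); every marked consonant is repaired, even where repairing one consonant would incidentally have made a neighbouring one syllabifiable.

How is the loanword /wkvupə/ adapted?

wikvupə

The consonants /w/ cannot be parsed into a legal (C)(C)V(C) syllable (at most one coda consonant is licensed; onsets may contain at most 2 consonants).
Each unlicensed consonant becomes the onset of a new syllable: /w/ → /wi/.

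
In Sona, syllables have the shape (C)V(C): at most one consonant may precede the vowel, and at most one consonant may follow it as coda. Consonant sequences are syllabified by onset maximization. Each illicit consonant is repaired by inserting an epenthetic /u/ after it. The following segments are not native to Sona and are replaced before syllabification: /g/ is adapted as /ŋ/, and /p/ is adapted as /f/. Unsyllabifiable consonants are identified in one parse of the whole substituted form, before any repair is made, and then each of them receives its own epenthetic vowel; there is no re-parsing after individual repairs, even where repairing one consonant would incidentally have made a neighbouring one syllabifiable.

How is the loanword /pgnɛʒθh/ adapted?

fuŋunɛʒθuhu

Substitution: /p/ → /f/, /g/ → /ŋ/, giving /fŋnɛʒθh/.
Under (C)V(C), the unsyllabifiable consonants are /f/, /ŋ/, /θ/, /h/ (at most one coda consonant is licensed; onsets are limited to one consonant).
Each unlicensed consonant becomes the onset of a new syllable: /f/ → /fu/, /ŋ/ → /ŋu/, /θ/ → /θu/, /h/ → /hu/.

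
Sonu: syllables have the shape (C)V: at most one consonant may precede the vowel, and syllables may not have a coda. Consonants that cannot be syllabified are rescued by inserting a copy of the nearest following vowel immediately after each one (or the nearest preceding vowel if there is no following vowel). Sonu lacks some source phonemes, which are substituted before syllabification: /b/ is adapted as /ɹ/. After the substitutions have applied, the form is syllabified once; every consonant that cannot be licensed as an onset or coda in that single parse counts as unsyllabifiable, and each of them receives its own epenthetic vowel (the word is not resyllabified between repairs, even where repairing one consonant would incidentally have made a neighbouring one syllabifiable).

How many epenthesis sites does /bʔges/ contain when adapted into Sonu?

3

After substitution the input is /ɹʔges/.
The unsyllabifiable consonants are /ɹ/, /ʔ/, /s/; each receives one epenthetic vowel.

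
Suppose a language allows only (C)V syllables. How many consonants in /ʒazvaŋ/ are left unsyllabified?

2

Syllabifying with onset maximization leaves /z/, /ŋ/ stranded (no codas are permitted; onsets are limited to one consonant).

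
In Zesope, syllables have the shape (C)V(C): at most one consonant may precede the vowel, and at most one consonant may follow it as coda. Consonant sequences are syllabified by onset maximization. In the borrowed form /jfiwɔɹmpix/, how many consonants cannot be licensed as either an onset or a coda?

2

Under (C)V(C), the unsyllabifiable consonants are /j/, /m/ (at most one coda consonant is licensed; onsets are limited to one consonant).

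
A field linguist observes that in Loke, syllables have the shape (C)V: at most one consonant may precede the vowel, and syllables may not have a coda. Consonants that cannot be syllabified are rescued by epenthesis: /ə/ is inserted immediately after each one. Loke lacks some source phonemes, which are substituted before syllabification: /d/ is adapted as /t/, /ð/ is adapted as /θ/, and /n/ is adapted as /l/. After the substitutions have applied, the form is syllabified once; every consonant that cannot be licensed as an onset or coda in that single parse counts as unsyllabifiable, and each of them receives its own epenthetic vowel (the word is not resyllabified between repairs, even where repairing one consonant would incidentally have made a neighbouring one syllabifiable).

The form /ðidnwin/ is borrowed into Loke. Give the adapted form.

Substitution: /ð/ → /θ/, /d/ → /t/, /n/ → /l/, giving /θitlwil/.
The consonants /t/, /l/, /l/ cannot be parsed into a legal (C)V syllable (no codas are permitted; onsets are limited to one consonant).
Each unlicensed consonant becomes the onset of a new syllable: /t/ → /tə/, /l/ → /lə/, /l/ → /lə/.

θitələwilə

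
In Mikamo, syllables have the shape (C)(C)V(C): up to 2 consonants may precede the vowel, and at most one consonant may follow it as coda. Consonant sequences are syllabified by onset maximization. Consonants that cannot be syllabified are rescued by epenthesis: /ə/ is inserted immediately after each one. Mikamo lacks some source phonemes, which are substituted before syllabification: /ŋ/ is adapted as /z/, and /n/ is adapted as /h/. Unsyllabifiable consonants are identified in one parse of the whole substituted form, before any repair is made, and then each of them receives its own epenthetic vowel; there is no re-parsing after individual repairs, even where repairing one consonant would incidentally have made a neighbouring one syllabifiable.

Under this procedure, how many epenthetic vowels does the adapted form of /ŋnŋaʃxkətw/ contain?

2

After substitution the input is /zhzaʃxkətw/.
The unsyllabifiable consonants are /z/, /w/; each receives one epenthetic vowel.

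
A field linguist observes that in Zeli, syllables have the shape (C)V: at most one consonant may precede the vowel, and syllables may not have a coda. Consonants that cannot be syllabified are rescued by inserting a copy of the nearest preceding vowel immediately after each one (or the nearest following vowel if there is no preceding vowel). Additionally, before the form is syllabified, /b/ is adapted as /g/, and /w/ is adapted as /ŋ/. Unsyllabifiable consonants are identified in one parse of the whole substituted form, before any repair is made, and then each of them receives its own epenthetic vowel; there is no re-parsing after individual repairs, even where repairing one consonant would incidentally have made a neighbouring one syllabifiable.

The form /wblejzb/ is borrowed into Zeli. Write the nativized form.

Substitution: /w/ → /ŋ/, /b/ → /g/, giving /ŋglejzg/.
Under (C)V, the unsyllabifiable consonants are /ŋ/, /g/, /j/, /z/, /g/ (no codas are permitted; onsets are limited to one consonant).
Epenthesis after each stranded consonant: /ŋ/ → /ŋe/, /g/ → /ge/, /j/ → /je/, /z/ → /ze/, /g/ → /ge/.

ŋegelejezege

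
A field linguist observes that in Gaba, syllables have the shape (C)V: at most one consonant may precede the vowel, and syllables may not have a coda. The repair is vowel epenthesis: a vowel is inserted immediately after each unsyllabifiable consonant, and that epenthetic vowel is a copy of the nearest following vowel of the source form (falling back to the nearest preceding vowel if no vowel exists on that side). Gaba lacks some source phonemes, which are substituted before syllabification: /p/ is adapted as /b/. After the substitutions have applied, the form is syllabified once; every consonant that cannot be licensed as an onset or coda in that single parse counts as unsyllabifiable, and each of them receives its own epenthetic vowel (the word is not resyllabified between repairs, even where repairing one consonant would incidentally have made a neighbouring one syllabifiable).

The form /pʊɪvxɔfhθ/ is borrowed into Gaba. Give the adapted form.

bʊɪvɔxɔfɔhɔθɔ

Substitution: /p/ → /b/, giving /bʊɪvxɔfhθ/.
Under (C)V, the unsyllabifiable consonants are /v/, /f/, /h/, /θ/ (no codas are permitted; onsets are limited to one consonant).
Each unlicensed consonant becomes the onset of a new syllable: /v/ → /vɔ/, /f/ → /fɔ/, /h/ → /hɔ/, /θ/ → /θɔ/.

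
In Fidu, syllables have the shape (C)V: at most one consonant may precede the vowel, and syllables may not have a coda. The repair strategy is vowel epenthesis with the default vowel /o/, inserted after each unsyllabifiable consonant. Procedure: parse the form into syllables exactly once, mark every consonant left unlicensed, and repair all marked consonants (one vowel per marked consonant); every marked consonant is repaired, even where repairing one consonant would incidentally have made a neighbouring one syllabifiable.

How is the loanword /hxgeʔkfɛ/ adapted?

The consonants /h/, /x/, /ʔ/, /k/ cannot be parsed into a legal (C)V syllable (no codas are permitted; onsets are limited to one consonant).
Each unlicensed consonant becomes the onset of a new syllable: /h/ → /ho/, /x/ → /xo/, /ʔ/ → /ʔo/, /k/ → /ko/.

hoxogeʔokofɛ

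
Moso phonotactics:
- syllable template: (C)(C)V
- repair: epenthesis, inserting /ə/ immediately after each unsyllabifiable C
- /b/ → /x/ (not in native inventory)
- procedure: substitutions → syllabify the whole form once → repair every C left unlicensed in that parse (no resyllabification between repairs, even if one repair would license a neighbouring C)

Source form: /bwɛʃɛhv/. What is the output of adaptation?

Substitution: /b/ → /x/, giving /xwɛʃɛhv/.
The consonants /h/, /v/ cannot be parsed into a legal (C)(C)V syllable (no codas are permitted; onsets may contain at most 2 consonants).
Epenthesis after each stranded consonant: /h/ → /hə/, /v/ → /və/.

xwɛʃɛhəvə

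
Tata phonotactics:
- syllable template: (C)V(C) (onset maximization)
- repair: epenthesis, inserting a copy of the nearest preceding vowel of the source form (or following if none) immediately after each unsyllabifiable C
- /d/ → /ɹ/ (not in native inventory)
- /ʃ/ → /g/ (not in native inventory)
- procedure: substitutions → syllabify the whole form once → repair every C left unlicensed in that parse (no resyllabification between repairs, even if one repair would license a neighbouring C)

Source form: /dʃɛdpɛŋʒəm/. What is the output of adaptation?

Substitution: /d/ → /ɹ/, /ʃ/ → /g/, giving /ɹgɛɹpɛŋʒəm/.
The consonants /ɹ/ cannot be parsed into a legal (C)V(C) syllable (at most one coda consonant is licensed; onsets are limited to one consonant).
Epenthesis after each stranded consonant: /ɹ/ → /ɹɛ/.

ɹɛgɛɹpɛŋʒəm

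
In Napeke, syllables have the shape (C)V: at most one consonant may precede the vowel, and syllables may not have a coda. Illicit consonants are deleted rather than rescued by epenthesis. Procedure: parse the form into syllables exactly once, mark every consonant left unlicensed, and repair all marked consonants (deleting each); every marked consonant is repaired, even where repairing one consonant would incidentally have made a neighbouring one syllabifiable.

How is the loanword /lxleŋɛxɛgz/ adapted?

Syllabifying with onset maximization leaves /l/, /x/, /g/, /z/ stranded (no codas are permitted; onsets are limited to one consonant).
Each unlicensed consonant is deleted: /l/, /x/, /g/, /z/.

leŋɛxɛ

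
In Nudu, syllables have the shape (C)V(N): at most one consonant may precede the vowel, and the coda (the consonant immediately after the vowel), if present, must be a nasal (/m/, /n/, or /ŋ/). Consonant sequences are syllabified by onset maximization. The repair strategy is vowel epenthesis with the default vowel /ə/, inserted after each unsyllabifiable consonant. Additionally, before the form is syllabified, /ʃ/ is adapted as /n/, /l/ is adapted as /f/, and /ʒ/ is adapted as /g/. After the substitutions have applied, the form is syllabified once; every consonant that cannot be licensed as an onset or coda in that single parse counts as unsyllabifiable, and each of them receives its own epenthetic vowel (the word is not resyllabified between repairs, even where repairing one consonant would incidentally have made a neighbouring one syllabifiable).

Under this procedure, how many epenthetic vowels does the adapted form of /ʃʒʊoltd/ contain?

4

After substitution the input is /ngʊoftd/.
The unsyllabifiable consonants are /n/, /f/, /t/, /d/; each receives one epenthetic vowel.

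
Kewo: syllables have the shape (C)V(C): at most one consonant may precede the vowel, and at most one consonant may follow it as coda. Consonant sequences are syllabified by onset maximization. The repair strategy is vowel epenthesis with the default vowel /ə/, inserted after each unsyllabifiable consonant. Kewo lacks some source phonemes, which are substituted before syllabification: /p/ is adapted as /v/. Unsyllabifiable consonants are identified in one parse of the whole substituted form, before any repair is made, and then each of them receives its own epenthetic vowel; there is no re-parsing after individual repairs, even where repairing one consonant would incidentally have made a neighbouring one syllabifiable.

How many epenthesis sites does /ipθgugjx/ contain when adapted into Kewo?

After substitution the input is /ivθgugjx/.
The unsyllabifiable consonants are /θ/, /j/, /x/; each receives one epenthetic vowel.

3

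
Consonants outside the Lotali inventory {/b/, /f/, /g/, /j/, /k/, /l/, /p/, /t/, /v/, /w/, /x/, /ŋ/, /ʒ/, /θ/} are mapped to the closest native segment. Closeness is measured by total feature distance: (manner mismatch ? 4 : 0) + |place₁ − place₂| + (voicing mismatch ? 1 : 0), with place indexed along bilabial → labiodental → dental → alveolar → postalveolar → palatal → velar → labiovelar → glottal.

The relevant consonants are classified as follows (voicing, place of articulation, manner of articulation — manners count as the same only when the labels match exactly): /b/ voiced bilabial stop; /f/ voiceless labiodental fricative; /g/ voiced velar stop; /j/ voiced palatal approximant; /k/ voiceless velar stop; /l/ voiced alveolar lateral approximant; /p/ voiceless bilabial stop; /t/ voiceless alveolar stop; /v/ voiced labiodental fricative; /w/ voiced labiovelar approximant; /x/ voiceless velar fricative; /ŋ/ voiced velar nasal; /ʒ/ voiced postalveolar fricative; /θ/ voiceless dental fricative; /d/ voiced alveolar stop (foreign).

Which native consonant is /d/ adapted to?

t

/t/ is closest: same manner (stop), place distance 0 (alveolar→alveolar), voicing differs (+1); total 1. Next closest is /b/ at distance 3.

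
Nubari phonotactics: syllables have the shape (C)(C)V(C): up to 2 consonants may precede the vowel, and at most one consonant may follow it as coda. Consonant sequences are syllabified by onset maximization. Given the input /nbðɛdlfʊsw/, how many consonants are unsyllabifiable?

2

Syllabifying with onset maximization leaves /n/, /w/ stranded (at most one coda consonant is licensed; onsets may contain at most 2 consonants).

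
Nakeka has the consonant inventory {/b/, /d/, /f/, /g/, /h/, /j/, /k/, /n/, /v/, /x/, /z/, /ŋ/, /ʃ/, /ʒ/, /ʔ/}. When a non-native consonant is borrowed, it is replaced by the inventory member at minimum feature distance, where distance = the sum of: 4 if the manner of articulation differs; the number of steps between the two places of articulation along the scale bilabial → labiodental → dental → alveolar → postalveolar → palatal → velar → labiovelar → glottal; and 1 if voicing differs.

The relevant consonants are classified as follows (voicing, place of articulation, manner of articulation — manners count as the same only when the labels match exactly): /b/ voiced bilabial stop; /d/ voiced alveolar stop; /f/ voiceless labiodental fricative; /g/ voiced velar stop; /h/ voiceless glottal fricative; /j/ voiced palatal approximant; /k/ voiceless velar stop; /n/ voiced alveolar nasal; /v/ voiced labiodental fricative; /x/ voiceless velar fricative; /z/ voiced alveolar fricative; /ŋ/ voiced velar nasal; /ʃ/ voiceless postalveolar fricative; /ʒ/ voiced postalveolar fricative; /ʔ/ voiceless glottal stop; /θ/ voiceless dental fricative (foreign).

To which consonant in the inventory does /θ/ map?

/f/ is closest: same manner (fricative), place distance 1 (dental→labiodental), same voicing; total 1. Next closest is /v/ at distance 2.

f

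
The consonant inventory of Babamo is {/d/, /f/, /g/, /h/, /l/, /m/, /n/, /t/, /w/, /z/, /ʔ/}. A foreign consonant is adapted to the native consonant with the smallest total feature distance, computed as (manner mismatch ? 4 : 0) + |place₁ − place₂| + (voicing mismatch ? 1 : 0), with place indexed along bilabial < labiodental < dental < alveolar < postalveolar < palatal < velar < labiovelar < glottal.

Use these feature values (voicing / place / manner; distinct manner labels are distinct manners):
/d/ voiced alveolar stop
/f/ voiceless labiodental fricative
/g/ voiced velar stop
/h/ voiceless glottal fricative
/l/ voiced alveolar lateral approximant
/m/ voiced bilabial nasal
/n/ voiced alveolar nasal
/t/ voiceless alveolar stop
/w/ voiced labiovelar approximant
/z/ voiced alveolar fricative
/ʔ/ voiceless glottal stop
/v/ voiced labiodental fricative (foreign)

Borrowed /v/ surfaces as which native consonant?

f

/f/ is closest: same manner (fricative), place distance 0 (labiodental→labiodental), voicing differs (+1); total 1. Next closest is /z/ at distance 2.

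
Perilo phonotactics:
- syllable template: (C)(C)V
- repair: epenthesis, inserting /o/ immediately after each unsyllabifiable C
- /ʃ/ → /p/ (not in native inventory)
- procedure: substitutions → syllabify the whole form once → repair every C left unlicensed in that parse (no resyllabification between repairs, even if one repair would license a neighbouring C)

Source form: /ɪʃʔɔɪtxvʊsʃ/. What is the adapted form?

ɪpʔɔɪtoxvʊsopo

Substitution: /ʃ/ → /p/, giving /ɪpʔɔɪtxvʊsp/.
The consonants /t/, /s/, /p/ cannot be parsed into a legal (C)(C)V syllable (no codas are permitted; onsets may contain at most 2 consonants).
Epenthesis after each stranded consonant: /t/ → /to/, /s/ → /so/, /p/ → /po/.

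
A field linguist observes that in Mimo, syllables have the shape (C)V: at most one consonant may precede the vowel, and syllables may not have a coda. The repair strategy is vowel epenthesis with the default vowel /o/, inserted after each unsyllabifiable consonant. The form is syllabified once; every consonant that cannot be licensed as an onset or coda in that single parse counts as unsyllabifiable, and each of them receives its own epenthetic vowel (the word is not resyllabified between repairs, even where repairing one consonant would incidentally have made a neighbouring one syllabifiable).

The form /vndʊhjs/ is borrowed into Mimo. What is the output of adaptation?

vonodʊhojoso

The consonants /v/, /n/, /h/, /j/, /s/ cannot be parsed into a legal (C)V syllable (no codas are permitted; onsets are limited to one consonant).
Each unlicensed consonant becomes the onset of a new syllable: /v/ → /vo/, /n/ → /no/, /h/ → /ho/, /j/ → /jo/, /s/ → /so/.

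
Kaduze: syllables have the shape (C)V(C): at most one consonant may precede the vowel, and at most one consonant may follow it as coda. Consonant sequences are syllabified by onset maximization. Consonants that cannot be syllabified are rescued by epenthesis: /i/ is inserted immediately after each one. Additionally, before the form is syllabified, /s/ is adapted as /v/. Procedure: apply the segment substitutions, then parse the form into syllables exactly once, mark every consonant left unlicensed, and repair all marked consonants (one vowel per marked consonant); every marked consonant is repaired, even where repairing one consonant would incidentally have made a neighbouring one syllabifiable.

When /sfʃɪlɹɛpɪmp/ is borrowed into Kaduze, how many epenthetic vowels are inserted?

After substitution the input is /vfʃɪlɹɛpɪmp/.
The unsyllabifiable consonants are /v/, /f/, /p/; each receives one epenthetic vowel.

3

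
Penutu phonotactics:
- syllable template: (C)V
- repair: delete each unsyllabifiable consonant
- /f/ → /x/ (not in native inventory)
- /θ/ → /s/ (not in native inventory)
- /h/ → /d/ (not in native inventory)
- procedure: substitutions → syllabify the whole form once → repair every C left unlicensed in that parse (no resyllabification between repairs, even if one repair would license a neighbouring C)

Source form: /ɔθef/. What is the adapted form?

Substitution: /θ/ → /s/, /f/ → /x/, giving /ɔsex/.
Syllabifying with onset maximization leaves /x/ stranded (no codas are permitted; onsets are limited to one consonant).
Deletion applies to /x/.

ɔse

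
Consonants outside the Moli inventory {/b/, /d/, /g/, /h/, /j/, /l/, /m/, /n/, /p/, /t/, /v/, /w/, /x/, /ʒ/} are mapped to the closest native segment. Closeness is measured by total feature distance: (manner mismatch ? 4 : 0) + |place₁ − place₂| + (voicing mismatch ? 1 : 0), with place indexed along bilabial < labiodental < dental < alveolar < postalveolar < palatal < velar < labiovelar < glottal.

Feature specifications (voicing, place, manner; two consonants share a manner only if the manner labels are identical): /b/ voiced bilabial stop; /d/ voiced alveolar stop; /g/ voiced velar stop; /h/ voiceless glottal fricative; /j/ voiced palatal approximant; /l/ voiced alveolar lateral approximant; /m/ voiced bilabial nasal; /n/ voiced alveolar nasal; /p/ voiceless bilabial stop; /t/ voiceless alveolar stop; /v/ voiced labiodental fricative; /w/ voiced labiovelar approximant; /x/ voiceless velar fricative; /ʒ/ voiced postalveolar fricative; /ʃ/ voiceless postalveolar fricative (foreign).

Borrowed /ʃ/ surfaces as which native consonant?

/ʒ/ is closest: same manner (fricative), place distance 0 (postalveolar→postalveolar), voicing differs (+1); total 1. Next closest is /x/ at distance 2.

ʒ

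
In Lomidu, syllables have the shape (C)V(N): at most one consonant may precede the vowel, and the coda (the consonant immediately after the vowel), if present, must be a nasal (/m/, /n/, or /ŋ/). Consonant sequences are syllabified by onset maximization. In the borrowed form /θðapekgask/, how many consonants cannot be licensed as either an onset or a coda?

The consonants /θ/, /k/, /s/, /k/ cannot be parsed into a legal (C)V(N) syllable (only a nasal (/m/, /n/, or /ŋ/) is licensed in coda position; onsets are limited to one consonant).

4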